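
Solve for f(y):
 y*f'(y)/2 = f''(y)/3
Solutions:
 f(y) = C1 + C2*erfi(sqrt(3)*y/2)


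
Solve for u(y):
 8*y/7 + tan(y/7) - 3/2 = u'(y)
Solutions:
 u(y) = C1 + 4*y^2/7 - 3*y/2 - 7*log(cos(y/7))


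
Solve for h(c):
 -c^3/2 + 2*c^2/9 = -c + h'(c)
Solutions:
 h(c) = C1 - c^4/8 + 2*c^3/27 + c^2/2


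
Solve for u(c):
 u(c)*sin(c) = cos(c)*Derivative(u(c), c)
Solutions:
 u(c) = C1/cos(c)


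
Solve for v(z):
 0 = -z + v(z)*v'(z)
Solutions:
 v(z) = -sqrt(C1 + z^2)
 v(z) = sqrt(C1 + z^2)


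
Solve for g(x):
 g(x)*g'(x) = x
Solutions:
 g(x) = -sqrt(C1 + x^2)
 g(x) = sqrt(C1 + x^2)


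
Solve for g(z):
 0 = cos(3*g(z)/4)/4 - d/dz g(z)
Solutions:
 -z/4 - 2*log(sin(3*g(z)/4) - 1)/3 + 2*log(sin(3*g(z)/4) + 1)/3 = C1


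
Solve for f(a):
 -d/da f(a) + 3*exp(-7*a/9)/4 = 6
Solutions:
 f(a) = C1 - 6*a - 27*exp(-7*a/9)/28


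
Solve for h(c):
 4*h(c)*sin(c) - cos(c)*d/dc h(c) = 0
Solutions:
 h(c) = C1/cos(c)^4


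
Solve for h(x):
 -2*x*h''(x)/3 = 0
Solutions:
 h(x) = C1 + C2*x


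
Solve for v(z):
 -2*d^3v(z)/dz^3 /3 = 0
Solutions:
 v(z) = C1 + C2*z + C3*z^2


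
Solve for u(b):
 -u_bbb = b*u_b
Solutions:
 u(b) = C1 + Integral(C2*airyai(-b) + C3*airybi(-b), b)


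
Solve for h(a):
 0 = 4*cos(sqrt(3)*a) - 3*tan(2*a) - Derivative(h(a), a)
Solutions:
 h(a) = C1 + 3*log(cos(2*a))/2 + 4*sqrt(3)*sin(sqrt(3)*a)/3


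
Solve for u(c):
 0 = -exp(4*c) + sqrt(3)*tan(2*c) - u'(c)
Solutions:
 u(c) = C1 - exp(4*c)/4 - sqrt(3)*log(cos(2*c))/2


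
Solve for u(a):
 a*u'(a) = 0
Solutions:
 u(a) = C1


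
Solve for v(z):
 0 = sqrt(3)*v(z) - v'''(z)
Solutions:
 v(z) = C3*exp(3^(1/6)*z) + (C1*sin(3^(2/3)*z/2) + C2*cos(3^(2/3)*z/2))*exp(-3^(1/6)*z/2)


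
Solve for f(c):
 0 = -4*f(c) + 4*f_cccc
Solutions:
 f(c) = C1*exp(-c) + C2*exp(c) + C3*sin(c) + C4*cos(c)


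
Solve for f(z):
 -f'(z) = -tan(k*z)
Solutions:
 f(z) = C1 + Piecewise((-log(cos(k*z))/k, Ne(k, 0)), (0, True))


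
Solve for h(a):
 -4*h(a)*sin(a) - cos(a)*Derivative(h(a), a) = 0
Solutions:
 h(a) = C1*cos(a)^4


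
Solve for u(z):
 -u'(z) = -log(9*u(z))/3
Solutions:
 -3*Integral(1/(log(_y) + 2*log(3)), (_y, u(z))) = C1 - z


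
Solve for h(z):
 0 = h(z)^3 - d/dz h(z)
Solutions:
 h(z) = -sqrt(2)*sqrt(-1/(C1 + z))/2
 h(z) = sqrt(2)*sqrt(-1/(C1 + z))/2


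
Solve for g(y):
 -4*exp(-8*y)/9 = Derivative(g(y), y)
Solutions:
 g(y) = C1 + exp(-8*y)/18


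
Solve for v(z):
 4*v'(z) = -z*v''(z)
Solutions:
 v(z) = C1 + C2/z^3


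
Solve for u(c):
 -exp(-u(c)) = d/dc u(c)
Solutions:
 u(c) = log(C1 - c)


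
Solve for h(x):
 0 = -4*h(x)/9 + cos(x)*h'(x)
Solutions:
 h(x) = C1*(sin(x) + 1)^(2/9)/(sin(x) - 1)^(2/9)


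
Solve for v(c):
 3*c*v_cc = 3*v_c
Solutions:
 v(c) = C1 + C2*c^2


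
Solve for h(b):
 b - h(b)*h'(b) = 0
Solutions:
 h(b) = -sqrt(C1 + b^2)
 h(b) = sqrt(C1 + b^2)


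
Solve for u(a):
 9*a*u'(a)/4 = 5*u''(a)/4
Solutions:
 u(a) = C1 + C2*erfi(3*sqrt(10)*a/10)


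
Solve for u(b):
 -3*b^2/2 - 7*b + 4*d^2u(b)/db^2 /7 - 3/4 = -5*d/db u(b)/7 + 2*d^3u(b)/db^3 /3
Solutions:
 u(b) = C1 + C2*exp(b*(6 - sqrt(246))/14) + C3*exp(b*(6 + sqrt(246))/14) + 7*b^3/10 + 161*b^2/50 - 91*b/500


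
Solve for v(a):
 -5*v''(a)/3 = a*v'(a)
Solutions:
 v(a) = C1 + C2*erf(sqrt(30)*a/10)


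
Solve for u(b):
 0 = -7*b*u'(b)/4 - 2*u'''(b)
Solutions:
 u(b) = C1 + Integral(C2*airyai(-7^(1/3)*b/2) + C3*airybi(-7^(1/3)*b/2), b)


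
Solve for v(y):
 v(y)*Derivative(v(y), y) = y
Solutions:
 v(y) = -sqrt(C1 + y^2)
 v(y) = sqrt(C1 + y^2)


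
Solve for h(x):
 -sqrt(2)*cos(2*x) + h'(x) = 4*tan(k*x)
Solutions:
 h(x) = C1 + 4*Piecewise((-log(cos(k*x))/k, Ne(k, 0)), (0, True)) + sqrt(2)*sin(2*x)/2


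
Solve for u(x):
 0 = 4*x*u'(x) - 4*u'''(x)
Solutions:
 u(x) = C1 + Integral(C2*airyai(x) + C3*airybi(x), x)


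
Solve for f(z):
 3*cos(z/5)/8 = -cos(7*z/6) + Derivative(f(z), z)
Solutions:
 f(z) = C1 + 15*sin(z/5)/8 + 6*sin(7*z/6)/7


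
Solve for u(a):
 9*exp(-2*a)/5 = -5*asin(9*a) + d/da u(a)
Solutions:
 u(a) = C1 + 5*a*asin(9*a) + 5*sqrt(1 - 81*a^2)/9 - 9*exp(-2*a)/10


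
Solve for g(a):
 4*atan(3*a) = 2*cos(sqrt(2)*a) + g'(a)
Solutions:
 g(a) = C1 + 4*a*atan(3*a) - 2*log(9*a^2 + 1)/3 - sqrt(2)*sin(sqrt(2)*a)


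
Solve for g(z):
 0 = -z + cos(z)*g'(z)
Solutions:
 g(z) = C1 + Integral(z/cos(z), z)


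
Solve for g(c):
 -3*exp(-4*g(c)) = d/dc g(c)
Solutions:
 g(c) = log(-I*(C1 - 12*c)^(1/4))
 g(c) = log(I*(C1 - 12*c)^(1/4))
 g(c) = log(-(C1 - 12*c)^(1/4))
 g(c) = log(C1 - 12*c)/4


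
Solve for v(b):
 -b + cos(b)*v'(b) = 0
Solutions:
 v(b) = C1 + Integral(b/cos(b), b)


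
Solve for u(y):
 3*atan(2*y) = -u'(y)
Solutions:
 u(y) = C1 - 3*y*atan(2*y) + 3*log(4*y^2 + 1)/4


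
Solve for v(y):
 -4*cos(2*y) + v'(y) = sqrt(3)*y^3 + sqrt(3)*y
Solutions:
 v(y) = C1 + sqrt(3)*y^4/4 + sqrt(3)*y^2/2 + 2*sin(2*y)


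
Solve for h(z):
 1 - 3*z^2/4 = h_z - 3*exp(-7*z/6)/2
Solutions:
 h(z) = C1 - z^3/4 + z - 9*exp(-7*z/6)/7


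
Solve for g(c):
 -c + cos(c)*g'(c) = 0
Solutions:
 g(c) = C1 + Integral(c/cos(c), c)


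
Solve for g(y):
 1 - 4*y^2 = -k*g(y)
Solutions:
 g(y) = (4*y^2 - 1)/k


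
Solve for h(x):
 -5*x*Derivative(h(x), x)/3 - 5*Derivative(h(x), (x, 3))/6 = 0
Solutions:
 h(x) = C1 + Integral(C2*airyai(-2^(1/3)*x) + C3*airybi(-2^(1/3)*x), x)


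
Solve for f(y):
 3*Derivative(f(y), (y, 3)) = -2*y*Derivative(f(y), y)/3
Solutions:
 f(y) = C1 + Integral(C2*airyai(-6^(1/3)*y/3) + C3*airybi(-6^(1/3)*y/3), y)


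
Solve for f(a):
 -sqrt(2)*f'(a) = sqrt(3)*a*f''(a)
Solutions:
 f(a) = C1 + C2*a^(1 - sqrt(6)/3)


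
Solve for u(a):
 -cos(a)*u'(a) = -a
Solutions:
 u(a) = C1 + Integral(a/cos(a), a)


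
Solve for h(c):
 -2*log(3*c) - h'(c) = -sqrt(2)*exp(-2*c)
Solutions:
 h(c) = C1 - 2*c*log(c) + 2*c*(1 - log(3)) - sqrt(2)*exp(-2*c)/2


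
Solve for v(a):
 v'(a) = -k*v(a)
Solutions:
 v(a) = C1*exp(-a*k)


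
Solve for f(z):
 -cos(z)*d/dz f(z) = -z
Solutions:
 f(z) = C1 + Integral(z/cos(z), z)


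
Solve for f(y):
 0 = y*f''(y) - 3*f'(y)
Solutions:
 f(y) = C1 + C2*y^4


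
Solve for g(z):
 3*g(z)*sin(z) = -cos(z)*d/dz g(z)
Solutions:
 g(z) = C1*cos(z)^3


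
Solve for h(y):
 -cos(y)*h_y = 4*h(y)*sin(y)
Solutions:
 h(y) = C1*cos(y)^4


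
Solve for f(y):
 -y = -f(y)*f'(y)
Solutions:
 f(y) = -sqrt(C1 + y^2)
 f(y) = sqrt(C1 + y^2)


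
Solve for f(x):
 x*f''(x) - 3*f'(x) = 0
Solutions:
 f(x) = C1 + C2*x^4


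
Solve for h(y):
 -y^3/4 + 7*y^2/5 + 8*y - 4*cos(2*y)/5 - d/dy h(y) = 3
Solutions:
 h(y) = C1 - y^4/16 + 7*y^3/15 + 4*y^2 - 3*y - 2*sin(2*y)/5


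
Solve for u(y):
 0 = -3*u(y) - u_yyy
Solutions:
 u(y) = C3*exp(-3^(1/3)*y) + (C1*sin(3^(5/6)*y/2) + C2*cos(3^(5/6)*y/2))*exp(3^(1/3)*y/2)


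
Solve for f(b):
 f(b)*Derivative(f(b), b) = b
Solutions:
 f(b) = -sqrt(C1 + b^2)
 f(b) = sqrt(C1 + b^2)


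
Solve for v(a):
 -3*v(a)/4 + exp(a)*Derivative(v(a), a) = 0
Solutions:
 v(a) = C1*exp(-3*exp(-a)/4)


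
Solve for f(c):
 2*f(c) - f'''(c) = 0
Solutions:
 f(c) = C3*exp(2^(1/3)*c) + (C1*sin(2^(1/3)*sqrt(3)*c/2) + C2*cos(2^(1/3)*sqrt(3)*c/2))*exp(-2^(1/3)*c/2)


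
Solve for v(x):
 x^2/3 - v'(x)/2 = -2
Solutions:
 v(x) = C1 + 2*x^3/9 + 4*x


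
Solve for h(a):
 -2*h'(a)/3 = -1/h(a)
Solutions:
 h(a) = -sqrt(C1 + 3*a)
 h(a) = sqrt(C1 + 3*a)


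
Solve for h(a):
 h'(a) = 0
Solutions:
 h(a) = C1


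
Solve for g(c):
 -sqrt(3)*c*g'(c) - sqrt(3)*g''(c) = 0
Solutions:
 g(c) = C1 + C2*erf(sqrt(2)*c/2)


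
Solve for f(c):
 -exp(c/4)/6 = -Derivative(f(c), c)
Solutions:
 f(c) = C1 + 2*exp(c/4)/3


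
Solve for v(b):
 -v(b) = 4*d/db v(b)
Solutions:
 v(b) = C1*exp(-b/4)


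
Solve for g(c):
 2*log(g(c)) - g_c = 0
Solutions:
 li(g(c)) = C1 + 2*c


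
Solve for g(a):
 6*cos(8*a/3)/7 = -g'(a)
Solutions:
 g(a) = C1 - 9*sin(8*a/3)/28


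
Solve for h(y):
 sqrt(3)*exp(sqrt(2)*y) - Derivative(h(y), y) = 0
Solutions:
 h(y) = C1 + sqrt(6)*exp(sqrt(2)*y)/2


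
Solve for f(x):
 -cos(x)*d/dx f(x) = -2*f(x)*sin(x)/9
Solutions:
 f(x) = C1/cos(x)^(2/9)


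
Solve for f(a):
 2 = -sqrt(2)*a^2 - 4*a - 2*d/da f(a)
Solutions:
 f(a) = C1 - sqrt(2)*a^3/6 - a^2 - a


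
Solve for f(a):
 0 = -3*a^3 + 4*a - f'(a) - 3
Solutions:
 f(a) = C1 - 3*a^4/4 + 2*a^2 - 3*a


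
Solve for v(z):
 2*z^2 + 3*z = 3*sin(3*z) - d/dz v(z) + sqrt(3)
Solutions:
 v(z) = C1 - 2*z^3/3 - 3*z^2/2 + sqrt(3)*z - cos(3*z)


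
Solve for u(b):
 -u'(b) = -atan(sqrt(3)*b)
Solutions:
 u(b) = C1 + b*atan(sqrt(3)*b) - sqrt(3)*log(3*b^2 + 1)/6


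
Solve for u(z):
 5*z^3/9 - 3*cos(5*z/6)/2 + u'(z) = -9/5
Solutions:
 u(z) = C1 - 5*z^4/36 - 9*z/5 + 9*sin(5*z/6)/5


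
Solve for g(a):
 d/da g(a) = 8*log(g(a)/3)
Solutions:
 Integral(1/(-log(_y) + log(3)), (_y, g(a)))/8 = C1 - a


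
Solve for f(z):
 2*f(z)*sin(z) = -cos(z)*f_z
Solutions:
 f(z) = C1*cos(z)^2


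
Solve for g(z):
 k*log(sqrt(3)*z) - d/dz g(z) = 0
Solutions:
 g(z) = C1 + k*z*log(z) - k*z + k*z*log(3)/2


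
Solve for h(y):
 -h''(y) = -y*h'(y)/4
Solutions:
 h(y) = C1 + C2*erfi(sqrt(2)*y/4)


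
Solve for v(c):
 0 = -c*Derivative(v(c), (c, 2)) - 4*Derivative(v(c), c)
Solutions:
 v(c) = C1 + C2/c^3


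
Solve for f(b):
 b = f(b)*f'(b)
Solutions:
 f(b) = -sqrt(C1 + b^2)
 f(b) = sqrt(C1 + b^2)


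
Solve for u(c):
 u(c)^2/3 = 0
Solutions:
 u(c) = 0


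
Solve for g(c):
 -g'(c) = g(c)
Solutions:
 g(c) = C1*exp(-c)


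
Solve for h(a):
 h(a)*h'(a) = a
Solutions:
 h(a) = -sqrt(C1 + a^2)
 h(a) = sqrt(C1 + a^2)


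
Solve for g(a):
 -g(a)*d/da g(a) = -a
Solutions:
 g(a) = -sqrt(C1 + a^2)
 g(a) = sqrt(C1 + a^2)


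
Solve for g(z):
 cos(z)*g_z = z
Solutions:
 g(z) = C1 + Integral(z/cos(z), z)


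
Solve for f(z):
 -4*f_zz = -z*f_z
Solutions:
 f(z) = C1 + C2*erfi(sqrt(2)*z/4)


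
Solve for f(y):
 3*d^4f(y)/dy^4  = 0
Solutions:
 f(y) = C1 + C2*y + C3*y^2 + C4*y^3


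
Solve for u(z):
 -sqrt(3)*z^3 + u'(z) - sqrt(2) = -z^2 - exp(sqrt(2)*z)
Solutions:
 u(z) = C1 + sqrt(3)*z^4/4 - z^3/3 + sqrt(2)*z - sqrt(2)*exp(sqrt(2)*z)/2


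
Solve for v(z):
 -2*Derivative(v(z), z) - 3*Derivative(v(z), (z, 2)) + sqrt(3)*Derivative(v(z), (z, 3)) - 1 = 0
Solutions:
 v(z) = C1 + C2*exp(sqrt(3)*z*(3 - sqrt(9 + 8*sqrt(3)))/6) + C3*exp(sqrt(3)*z*(3 + sqrt(9 + 8*sqrt(3)))/6) - z/2


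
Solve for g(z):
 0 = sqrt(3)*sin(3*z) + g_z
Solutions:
 g(z) = C1 + sqrt(3)*cos(3*z)/3


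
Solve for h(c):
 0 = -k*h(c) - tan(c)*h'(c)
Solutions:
 h(c) = C1*exp(-k*log(sin(c)))


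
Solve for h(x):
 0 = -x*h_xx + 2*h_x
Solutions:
 h(x) = C1 + C2*x^3


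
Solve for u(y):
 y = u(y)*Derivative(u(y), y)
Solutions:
 u(y) = -sqrt(C1 + y^2)
 u(y) = sqrt(C1 + y^2)


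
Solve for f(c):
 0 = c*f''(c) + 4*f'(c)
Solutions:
 f(c) = C1 + C2/c^3


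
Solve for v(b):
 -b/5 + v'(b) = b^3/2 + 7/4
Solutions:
 v(b) = C1 + b^4/8 + b^2/10 + 7*b/4


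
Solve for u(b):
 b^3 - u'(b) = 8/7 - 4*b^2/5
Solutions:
 u(b) = C1 + b^4/4 + 4*b^3/15 - 8*b/7


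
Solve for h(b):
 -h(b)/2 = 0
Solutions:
 h(b) = 0


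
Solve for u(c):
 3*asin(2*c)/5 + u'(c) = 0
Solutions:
 u(c) = C1 - 3*c*asin(2*c)/5 - 3*sqrt(1 - 4*c^2)/10


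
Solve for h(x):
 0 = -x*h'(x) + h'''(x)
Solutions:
 h(x) = C1 + Integral(C2*airyai(x) + C3*airybi(x), x)


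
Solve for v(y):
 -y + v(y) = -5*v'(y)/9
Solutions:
 v(y) = C1*exp(-9*y/5) + y - 5/9


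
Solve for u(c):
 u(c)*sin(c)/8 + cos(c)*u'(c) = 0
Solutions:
 u(c) = C1*cos(c)^(1/8)


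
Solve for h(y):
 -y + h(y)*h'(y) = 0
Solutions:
 h(y) = -sqrt(C1 + y^2)
 h(y) = sqrt(C1 + y^2)


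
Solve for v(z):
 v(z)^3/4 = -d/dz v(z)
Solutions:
 v(z) = -sqrt(2)*sqrt(-1/(C1 - z))
 v(z) = sqrt(2)*sqrt(-1/(C1 - z))


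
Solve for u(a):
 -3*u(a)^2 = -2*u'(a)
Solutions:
 u(a) = -2/(C1 + 3*a)


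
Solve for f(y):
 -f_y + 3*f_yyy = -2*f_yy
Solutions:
 f(y) = C1 + C2*exp(-y) + C3*exp(y/3)


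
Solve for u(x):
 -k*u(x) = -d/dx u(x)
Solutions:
 u(x) = C1*exp(k*x)


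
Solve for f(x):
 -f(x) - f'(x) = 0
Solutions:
 f(x) = C1*exp(-x)


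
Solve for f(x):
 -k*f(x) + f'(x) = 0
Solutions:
 f(x) = C1*exp(k*x)


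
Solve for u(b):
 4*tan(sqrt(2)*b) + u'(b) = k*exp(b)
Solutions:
 u(b) = C1 + k*exp(b) + 2*sqrt(2)*log(cos(sqrt(2)*b))


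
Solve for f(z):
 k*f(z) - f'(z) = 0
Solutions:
 f(z) = C1*exp(k*z)


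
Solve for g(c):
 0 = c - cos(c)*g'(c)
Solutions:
 g(c) = C1 + Integral(c/cos(c), c)


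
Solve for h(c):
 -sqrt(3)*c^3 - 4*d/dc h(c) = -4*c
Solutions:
 h(c) = C1 - sqrt(3)*c^4/16 + c^2/2


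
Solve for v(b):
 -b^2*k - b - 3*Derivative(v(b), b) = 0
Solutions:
 v(b) = C1 - b^3*k/9 - b^2/6


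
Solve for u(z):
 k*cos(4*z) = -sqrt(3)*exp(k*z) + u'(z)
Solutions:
 u(z) = C1 + k*sin(4*z)/4 + sqrt(3)*exp(k*z)/k


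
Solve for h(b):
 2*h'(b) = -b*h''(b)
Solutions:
 h(b) = C1 + C2/b


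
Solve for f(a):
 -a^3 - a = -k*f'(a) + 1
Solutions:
 f(a) = C1 + a^4/(4*k) + a^2/(2*k) + a/k


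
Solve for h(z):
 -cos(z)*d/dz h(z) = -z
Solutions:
 h(z) = C1 + Integral(z/cos(z), z)


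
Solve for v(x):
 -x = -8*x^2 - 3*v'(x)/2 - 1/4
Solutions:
 v(x) = C1 - 16*x^3/9 + x^2/3 - x/6


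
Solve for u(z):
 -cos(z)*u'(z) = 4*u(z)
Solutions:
 u(z) = C1*(sin(z)^2 - 2*sin(z) + 1)/(sin(z)^2 + 2*sin(z) + 1)


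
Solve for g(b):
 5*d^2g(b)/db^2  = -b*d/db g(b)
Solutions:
 g(b) = C1 + C2*erf(sqrt(10)*b/10)


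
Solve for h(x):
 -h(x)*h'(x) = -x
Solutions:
 h(x) = -sqrt(C1 + x^2)
 h(x) = sqrt(C1 + x^2)


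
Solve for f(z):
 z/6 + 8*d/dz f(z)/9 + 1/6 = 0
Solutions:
 f(z) = C1 - 3*z^2/32 - 3*z/16


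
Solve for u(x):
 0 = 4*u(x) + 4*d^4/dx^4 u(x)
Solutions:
 u(x) = (C1*sin(sqrt(2)*x/2) + C2*cos(sqrt(2)*x/2))*exp(-sqrt(2)*x/2) + (C3*sin(sqrt(2)*x/2) + C4*cos(sqrt(2)*x/2))*exp(sqrt(2)*x/2)


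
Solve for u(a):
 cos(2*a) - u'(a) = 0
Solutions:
 u(a) = C1 + sin(2*a)/2


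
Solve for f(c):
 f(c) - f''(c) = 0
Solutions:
 f(c) = C1*exp(-c) + C2*exp(c)


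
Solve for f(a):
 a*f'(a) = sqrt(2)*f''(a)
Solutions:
 f(a) = C1 + C2*erfi(2^(1/4)*a/2)


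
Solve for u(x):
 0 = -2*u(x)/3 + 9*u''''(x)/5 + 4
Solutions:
 u(x) = C1*exp(-30^(1/4)*x/3) + C2*exp(30^(1/4)*x/3) + C3*sin(30^(1/4)*x/3) + C4*cos(30^(1/4)*x/3) + 6


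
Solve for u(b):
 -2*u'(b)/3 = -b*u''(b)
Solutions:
 u(b) = C1 + C2*b^(5/3)


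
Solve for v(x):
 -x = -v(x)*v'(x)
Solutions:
 v(x) = -sqrt(C1 + x^2)
 v(x) = sqrt(C1 + x^2)


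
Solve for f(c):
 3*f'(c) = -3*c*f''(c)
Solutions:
 f(c) = C1 + C2*log(c)


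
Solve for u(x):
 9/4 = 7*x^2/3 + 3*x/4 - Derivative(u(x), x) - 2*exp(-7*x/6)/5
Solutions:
 u(x) = C1 + 7*x^3/9 + 3*x^2/8 - 9*x/4 + 12*exp(-7*x/6)/35


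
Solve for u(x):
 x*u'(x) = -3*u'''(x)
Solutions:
 u(x) = C1 + Integral(C2*airyai(-3^(2/3)*x/3) + C3*airybi(-3^(2/3)*x/3), x)


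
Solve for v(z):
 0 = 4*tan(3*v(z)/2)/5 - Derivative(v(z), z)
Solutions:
 v(z) = -2*asin(C1*exp(6*z/5))/3 + 2*pi/3
 v(z) = 2*asin(C1*exp(6*z/5))/3


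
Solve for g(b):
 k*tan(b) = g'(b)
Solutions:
 g(b) = C1 - k*log(cos(b))


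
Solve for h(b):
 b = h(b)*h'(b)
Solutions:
 h(b) = -sqrt(C1 + b^2)
 h(b) = sqrt(C1 + b^2)


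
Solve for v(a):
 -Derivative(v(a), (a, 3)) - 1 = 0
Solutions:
 v(a) = C1 + C2*a + C3*a^2 - a^3/6


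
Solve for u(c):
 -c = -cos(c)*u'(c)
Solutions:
 u(c) = C1 + Integral(c/cos(c), c)


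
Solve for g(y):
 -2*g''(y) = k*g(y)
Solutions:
 g(y) = C1*exp(-sqrt(2)*y*sqrt(-k)/2) + C2*exp(sqrt(2)*y*sqrt(-k)/2)


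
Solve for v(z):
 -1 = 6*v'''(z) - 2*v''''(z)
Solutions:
 v(z) = C1 + C2*z + C3*z^2 + C4*exp(3*z) - z^3/36


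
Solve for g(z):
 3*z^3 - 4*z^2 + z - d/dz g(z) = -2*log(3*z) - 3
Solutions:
 g(z) = C1 + 3*z^4/4 - 4*z^3/3 + z^2/2 + 2*z*log(z) + z + z*log(9)


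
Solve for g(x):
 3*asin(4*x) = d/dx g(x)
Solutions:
 g(x) = C1 + 3*x*asin(4*x) + 3*sqrt(1 - 16*x^2)/4


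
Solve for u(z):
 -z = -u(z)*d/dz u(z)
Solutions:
 u(z) = -sqrt(C1 + z^2)
 u(z) = sqrt(C1 + z^2)


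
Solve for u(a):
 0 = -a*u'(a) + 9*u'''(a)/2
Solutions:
 u(a) = C1 + Integral(C2*airyai(6^(1/3)*a/3) + C3*airybi(6^(1/3)*a/3), a)


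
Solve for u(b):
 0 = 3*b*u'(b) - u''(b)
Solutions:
 u(b) = C1 + C2*erfi(sqrt(6)*b/2)


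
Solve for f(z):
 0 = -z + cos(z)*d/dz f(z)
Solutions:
 f(z) = C1 + Integral(z/cos(z), z)


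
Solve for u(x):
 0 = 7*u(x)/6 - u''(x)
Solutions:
 u(x) = C1*exp(-sqrt(42)*x/6) + C2*exp(sqrt(42)*x/6)


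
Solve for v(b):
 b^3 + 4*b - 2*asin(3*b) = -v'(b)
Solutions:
 v(b) = C1 - b^4/4 - 2*b^2 + 2*b*asin(3*b) + 2*sqrt(1 - 9*b^2)/3


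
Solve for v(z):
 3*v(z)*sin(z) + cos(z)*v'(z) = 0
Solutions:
 v(z) = C1*cos(z)^3


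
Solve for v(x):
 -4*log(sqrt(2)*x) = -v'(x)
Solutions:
 v(x) = C1 + 4*x*log(x) - 4*x + x*log(4)


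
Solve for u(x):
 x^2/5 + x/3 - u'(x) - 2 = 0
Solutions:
 u(x) = C1 + x^3/15 + x^2/6 - 2*x


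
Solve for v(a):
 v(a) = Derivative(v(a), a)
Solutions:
 v(a) = C1*exp(a)


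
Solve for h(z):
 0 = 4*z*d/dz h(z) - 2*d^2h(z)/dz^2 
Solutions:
 h(z) = C1 + C2*erfi(z)


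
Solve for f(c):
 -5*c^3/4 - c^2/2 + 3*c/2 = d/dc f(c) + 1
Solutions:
 f(c) = C1 - 5*c^4/16 - c^3/6 + 3*c^2/4 - c


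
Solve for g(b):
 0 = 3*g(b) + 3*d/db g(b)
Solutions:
 g(b) = C1*exp(-b)


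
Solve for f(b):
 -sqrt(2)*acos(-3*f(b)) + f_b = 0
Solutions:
 Integral(1/acos(-3*_y), (_y, f(b))) = C1 + sqrt(2)*b


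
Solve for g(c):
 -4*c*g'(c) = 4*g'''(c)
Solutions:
 g(c) = C1 + Integral(C2*airyai(-c) + C3*airybi(-c), c)


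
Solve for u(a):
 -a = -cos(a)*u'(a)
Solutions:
 u(a) = C1 + Integral(a/cos(a), a)


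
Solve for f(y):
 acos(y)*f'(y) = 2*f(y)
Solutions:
 f(y) = C1*exp(2*Integral(1/acos(y), y))


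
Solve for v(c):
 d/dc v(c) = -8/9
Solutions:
 v(c) = C1 - 8*c/9


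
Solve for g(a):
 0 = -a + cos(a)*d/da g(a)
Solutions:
 g(a) = C1 + Integral(a/cos(a), a)


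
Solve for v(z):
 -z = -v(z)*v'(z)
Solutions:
 v(z) = -sqrt(C1 + z^2)
 v(z) = sqrt(C1 + z^2)


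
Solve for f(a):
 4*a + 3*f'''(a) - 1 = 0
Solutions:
 f(a) = C1 + C2*a + C3*a^2 - a^4/18 + a^3/18


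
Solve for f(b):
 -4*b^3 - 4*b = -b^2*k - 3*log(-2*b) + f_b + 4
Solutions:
 f(b) = C1 - b^4 + b^3*k/3 - 2*b^2 + 3*b*log(-b) + b*(-7 + 3*log(2))


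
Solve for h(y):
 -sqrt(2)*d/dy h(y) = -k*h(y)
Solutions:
 h(y) = C1*exp(sqrt(2)*k*y/2)


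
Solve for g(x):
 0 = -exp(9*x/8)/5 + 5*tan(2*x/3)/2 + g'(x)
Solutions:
 g(x) = C1 + 8*exp(9*x/8)/45 + 15*log(cos(2*x/3))/4


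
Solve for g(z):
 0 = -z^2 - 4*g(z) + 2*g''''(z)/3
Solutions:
 g(z) = C1*exp(-6^(1/4)*z) + C2*exp(6^(1/4)*z) + C3*sin(6^(1/4)*z) + C4*cos(6^(1/4)*z) - z^2/4


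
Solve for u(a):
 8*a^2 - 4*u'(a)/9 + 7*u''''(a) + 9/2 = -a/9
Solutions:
 u(a) = C1 + C4*exp(147^(1/3)*2^(2/3)*a/21) + 6*a^3 + a^2/8 + 81*a/8 + (C2*sin(14^(2/3)*3^(5/6)*a/42) + C3*cos(14^(2/3)*3^(5/6)*a/42))*exp(-147^(1/3)*2^(2/3)*a/42)


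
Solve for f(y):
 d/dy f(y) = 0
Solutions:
 f(y) = C1


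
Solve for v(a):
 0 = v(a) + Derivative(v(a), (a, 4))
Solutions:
 v(a) = (C1*sin(sqrt(2)*a/2) + C2*cos(sqrt(2)*a/2))*exp(-sqrt(2)*a/2) + (C3*sin(sqrt(2)*a/2) + C4*cos(sqrt(2)*a/2))*exp(sqrt(2)*a/2)


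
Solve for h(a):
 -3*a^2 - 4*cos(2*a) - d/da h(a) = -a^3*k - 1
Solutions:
 h(a) = C1 + a^4*k/4 - a^3 + a - 2*sin(2*a)


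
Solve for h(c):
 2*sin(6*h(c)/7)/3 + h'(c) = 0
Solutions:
 2*c/3 + 7*log(cos(6*h(c)/7) - 1)/12 - 7*log(cos(6*h(c)/7) + 1)/12 = C1


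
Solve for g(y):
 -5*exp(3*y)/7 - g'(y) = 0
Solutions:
 g(y) = C1 - 5*exp(3*y)/21


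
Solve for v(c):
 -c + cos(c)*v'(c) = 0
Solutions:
 v(c) = C1 + Integral(c/cos(c), c)


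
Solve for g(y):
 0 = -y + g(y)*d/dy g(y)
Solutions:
 g(y) = -sqrt(C1 + y^2)
 g(y) = sqrt(C1 + y^2)


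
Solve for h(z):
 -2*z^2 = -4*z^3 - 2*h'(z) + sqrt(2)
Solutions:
 h(z) = C1 - z^4/2 + z^3/3 + sqrt(2)*z/2


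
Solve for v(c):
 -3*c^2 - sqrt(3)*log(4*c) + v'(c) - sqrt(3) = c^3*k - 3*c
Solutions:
 v(c) = C1 + c^4*k/4 + c^3 - 3*c^2/2 + sqrt(3)*c*log(c) + 2*sqrt(3)*c*log(2)


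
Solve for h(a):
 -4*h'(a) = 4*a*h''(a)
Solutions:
 h(a) = C1 + C2*log(a)


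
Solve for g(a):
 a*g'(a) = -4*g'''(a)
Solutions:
 g(a) = C1 + Integral(C2*airyai(-2^(1/3)*a/2) + C3*airybi(-2^(1/3)*a/2), a)


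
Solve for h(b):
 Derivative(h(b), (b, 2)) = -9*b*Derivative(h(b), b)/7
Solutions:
 h(b) = C1 + C2*erf(3*sqrt(14)*b/14)


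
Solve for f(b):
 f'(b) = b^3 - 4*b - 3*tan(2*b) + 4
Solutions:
 f(b) = C1 + b^4/4 - 2*b^2 + 4*b + 3*log(cos(2*b))/2


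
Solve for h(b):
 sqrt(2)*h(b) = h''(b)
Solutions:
 h(b) = C1*exp(-2^(1/4)*b) + C2*exp(2^(1/4)*b)


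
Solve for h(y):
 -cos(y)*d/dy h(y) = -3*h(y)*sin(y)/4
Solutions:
 h(y) = C1/cos(y)^(3/4)


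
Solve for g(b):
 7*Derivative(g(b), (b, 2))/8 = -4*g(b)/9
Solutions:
 g(b) = C1*sin(4*sqrt(14)*b/21) + C2*cos(4*sqrt(14)*b/21)


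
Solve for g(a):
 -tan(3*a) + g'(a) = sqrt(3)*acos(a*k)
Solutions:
 g(a) = C1 + sqrt(3)*Piecewise((a*acos(a*k) - sqrt(-a^2*k^2 + 1)/k, Ne(k, 0)), (pi*a/2, True)) - log(cos(3*a))/3


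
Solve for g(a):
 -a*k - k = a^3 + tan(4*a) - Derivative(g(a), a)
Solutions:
 g(a) = C1 + a^4/4 + a^2*k/2 + a*k - log(cos(4*a))/4


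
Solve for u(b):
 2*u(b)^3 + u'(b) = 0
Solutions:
 u(b) = -sqrt(2)*sqrt(-1/(C1 - 2*b))/2
 u(b) = sqrt(2)*sqrt(-1/(C1 - 2*b))/2


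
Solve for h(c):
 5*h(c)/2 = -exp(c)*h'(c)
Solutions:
 h(c) = C1*exp(5*exp(-c)/2)


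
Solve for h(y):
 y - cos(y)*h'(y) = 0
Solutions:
 h(y) = C1 + Integral(y/cos(y), y)


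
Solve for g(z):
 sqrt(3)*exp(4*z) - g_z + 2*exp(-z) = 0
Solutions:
 g(z) = C1 + sqrt(3)*exp(4*z)/4 - 2*exp(-z)


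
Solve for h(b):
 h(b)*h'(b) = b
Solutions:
 h(b) = -sqrt(C1 + b^2)
 h(b) = sqrt(C1 + b^2)


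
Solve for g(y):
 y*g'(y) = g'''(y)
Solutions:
 g(y) = C1 + Integral(C2*airyai(y) + C3*airybi(y), y)


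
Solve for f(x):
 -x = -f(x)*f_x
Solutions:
 f(x) = -sqrt(C1 + x^2)
 f(x) = sqrt(C1 + x^2)


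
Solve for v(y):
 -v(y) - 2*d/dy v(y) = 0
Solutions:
 v(y) = C1*exp(-y/2)


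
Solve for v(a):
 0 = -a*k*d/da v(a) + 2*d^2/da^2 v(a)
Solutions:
 v(a) = Piecewise((-sqrt(pi)*C1*erf(a*sqrt(-k)/2)/sqrt(-k) - C2, (k > 0) | (k < 0)), (-C1*a - C2, True))


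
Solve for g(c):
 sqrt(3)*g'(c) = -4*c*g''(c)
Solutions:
 g(c) = C1 + C2*c^(1 - sqrt(3)/4)


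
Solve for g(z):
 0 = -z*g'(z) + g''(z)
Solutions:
 g(z) = C1 + C2*erfi(sqrt(2)*z/2)


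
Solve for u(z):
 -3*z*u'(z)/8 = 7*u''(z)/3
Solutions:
 u(z) = C1 + C2*erf(3*sqrt(7)*z/28)


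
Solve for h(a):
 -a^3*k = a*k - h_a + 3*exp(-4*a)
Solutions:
 h(a) = C1 + a^4*k/4 + a^2*k/2 - 3*exp(-4*a)/4


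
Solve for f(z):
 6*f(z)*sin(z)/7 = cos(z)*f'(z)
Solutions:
 f(z) = C1/cos(z)^(6/7)


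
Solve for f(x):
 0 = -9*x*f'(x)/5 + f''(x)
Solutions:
 f(x) = C1 + C2*erfi(3*sqrt(10)*x/10)


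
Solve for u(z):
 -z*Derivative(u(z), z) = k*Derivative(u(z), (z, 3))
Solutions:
 u(z) = C1 + Integral(C2*airyai(z*(-1/k)^(1/3)) + C3*airybi(z*(-1/k)^(1/3)), z)


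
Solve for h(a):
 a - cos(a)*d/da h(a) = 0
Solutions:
 h(a) = C1 + Integral(a/cos(a), a)


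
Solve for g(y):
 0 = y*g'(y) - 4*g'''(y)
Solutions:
 g(y) = C1 + Integral(C2*airyai(2^(1/3)*y/2) + C3*airybi(2^(1/3)*y/2), y)


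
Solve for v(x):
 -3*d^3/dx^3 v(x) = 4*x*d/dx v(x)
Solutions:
 v(x) = C1 + Integral(C2*airyai(-6^(2/3)*x/3) + C3*airybi(-6^(2/3)*x/3), x)


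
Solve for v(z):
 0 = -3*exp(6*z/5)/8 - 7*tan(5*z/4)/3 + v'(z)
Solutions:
 v(z) = C1 + 5*exp(6*z/5)/16 - 28*log(cos(5*z/4))/15


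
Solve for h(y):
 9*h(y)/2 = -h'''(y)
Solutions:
 h(y) = C3*exp(-6^(2/3)*y/2) + (C1*sin(3*2^(2/3)*3^(1/6)*y/4) + C2*cos(3*2^(2/3)*3^(1/6)*y/4))*exp(6^(2/3)*y/4)


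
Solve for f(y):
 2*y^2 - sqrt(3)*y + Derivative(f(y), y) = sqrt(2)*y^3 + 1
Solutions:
 f(y) = C1 + sqrt(2)*y^4/4 - 2*y^3/3 + sqrt(3)*y^2/2 + y


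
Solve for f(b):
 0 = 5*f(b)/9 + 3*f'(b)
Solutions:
 f(b) = C1*exp(-5*b/27)


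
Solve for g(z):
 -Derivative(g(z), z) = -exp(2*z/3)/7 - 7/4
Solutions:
 g(z) = C1 + 7*z/4 + 3*exp(2*z/3)/14


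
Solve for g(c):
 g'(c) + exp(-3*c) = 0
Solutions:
 g(c) = C1 + exp(-3*c)/3


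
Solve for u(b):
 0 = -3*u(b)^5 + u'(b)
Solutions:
 u(b) = -(-1/(C1 + 12*b))^(1/4)
 u(b) = (-1/(C1 + 12*b))^(1/4)
 u(b) = -I*(-1/(C1 + 12*b))^(1/4)
 u(b) = I*(-1/(C1 + 12*b))^(1/4)


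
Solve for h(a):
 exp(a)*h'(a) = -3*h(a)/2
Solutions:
 h(a) = C1*exp(3*exp(-a)/2)


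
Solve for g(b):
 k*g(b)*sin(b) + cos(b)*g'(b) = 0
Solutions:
 g(b) = C1*exp(k*log(cos(b)))


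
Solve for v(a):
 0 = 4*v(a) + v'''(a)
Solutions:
 v(a) = C3*exp(-2^(2/3)*a) + (C1*sin(2^(2/3)*sqrt(3)*a/2) + C2*cos(2^(2/3)*sqrt(3)*a/2))*exp(2^(2/3)*a/2)


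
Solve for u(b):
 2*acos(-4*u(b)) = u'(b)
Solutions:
 Integral(1/acos(-4*_y), (_y, u(b))) = C1 + 2*b


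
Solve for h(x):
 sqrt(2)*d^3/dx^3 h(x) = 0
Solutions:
 h(x) = C1 + C2*x + C3*x^2


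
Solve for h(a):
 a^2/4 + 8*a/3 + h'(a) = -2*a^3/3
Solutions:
 h(a) = C1 - a^4/6 - a^3/12 - 4*a^2/3


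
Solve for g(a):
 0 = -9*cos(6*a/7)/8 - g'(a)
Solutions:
 g(a) = C1 - 21*sin(6*a/7)/16


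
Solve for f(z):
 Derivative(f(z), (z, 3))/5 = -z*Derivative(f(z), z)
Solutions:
 f(z) = C1 + Integral(C2*airyai(-5^(1/3)*z) + C3*airybi(-5^(1/3)*z), z)


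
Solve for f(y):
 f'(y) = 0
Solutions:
 f(y) = C1


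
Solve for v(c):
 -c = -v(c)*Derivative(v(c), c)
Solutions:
 v(c) = -sqrt(C1 + c^2)
 v(c) = sqrt(C1 + c^2)


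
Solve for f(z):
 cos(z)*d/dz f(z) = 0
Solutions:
 f(z) = C1


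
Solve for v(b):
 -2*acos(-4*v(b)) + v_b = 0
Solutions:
 Integral(1/acos(-4*_y), (_y, v(b))) = C1 + 2*b


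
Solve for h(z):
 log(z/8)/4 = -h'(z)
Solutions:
 h(z) = C1 - z*log(z)/4 + z/4 + 3*z*log(2)/4


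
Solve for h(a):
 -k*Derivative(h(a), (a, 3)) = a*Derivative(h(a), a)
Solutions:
 h(a) = C1 + Integral(C2*airyai(a*(-1/k)^(1/3)) + C3*airybi(a*(-1/k)^(1/3)), a)


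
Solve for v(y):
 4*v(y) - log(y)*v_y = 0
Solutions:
 v(y) = C1*exp(4*li(y))


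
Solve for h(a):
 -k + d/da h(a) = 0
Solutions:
 h(a) = C1 + a*k


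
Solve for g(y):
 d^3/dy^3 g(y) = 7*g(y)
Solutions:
 g(y) = C3*exp(7^(1/3)*y) + (C1*sin(sqrt(3)*7^(1/3)*y/2) + C2*cos(sqrt(3)*7^(1/3)*y/2))*exp(-7^(1/3)*y/2)


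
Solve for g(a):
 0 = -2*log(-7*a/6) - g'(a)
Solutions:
 g(a) = C1 - 2*a*log(-a) + 2*a*(-log(7) + 1 + log(6))


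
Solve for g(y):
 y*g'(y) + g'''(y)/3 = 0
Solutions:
 g(y) = C1 + Integral(C2*airyai(-3^(1/3)*y) + C3*airybi(-3^(1/3)*y), y)


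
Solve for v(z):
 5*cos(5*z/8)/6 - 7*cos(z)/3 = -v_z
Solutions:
 v(z) = C1 - 4*sin(5*z/8)/3 + 7*sin(z)/3


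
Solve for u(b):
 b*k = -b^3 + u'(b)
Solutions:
 u(b) = C1 + b^4/4 + b^2*k/2


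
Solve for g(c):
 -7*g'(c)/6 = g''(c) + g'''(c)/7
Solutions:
 g(c) = C1 + C2*exp(7*c*(-3 + sqrt(3))/6) + C3*exp(-7*c*(sqrt(3) + 3)/6)


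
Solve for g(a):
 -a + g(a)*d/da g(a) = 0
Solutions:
 g(a) = -sqrt(C1 + a^2)
 g(a) = sqrt(C1 + a^2)


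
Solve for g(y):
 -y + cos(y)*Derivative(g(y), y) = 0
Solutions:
 g(y) = C1 + Integral(y/cos(y), y)


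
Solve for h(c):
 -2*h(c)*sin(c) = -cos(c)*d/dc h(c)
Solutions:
 h(c) = C1/cos(c)^2


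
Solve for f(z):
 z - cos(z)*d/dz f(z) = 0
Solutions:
 f(z) = C1 + Integral(z/cos(z), z)


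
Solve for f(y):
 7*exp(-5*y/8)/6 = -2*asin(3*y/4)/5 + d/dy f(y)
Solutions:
 f(y) = C1 + 2*y*asin(3*y/4)/5 + 2*sqrt(16 - 9*y^2)/15 - 28*exp(-5*y/8)/15


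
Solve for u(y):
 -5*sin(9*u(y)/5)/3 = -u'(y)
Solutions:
 -5*y/3 + 5*log(cos(9*u(y)/5) - 1)/18 - 5*log(cos(9*u(y)/5) + 1)/18 = C1


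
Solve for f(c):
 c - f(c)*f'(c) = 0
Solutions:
 f(c) = -sqrt(C1 + c^2)
 f(c) = sqrt(C1 + c^2)


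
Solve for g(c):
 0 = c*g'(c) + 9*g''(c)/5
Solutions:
 g(c) = C1 + C2*erf(sqrt(10)*c/6)


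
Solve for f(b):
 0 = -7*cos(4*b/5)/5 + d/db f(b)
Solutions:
 f(b) = C1 + 7*sin(4*b/5)/4


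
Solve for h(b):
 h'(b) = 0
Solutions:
 h(b) = C1


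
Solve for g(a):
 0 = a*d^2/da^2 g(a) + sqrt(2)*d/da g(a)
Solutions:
 g(a) = C1 + C2*a^(1 - sqrt(2))


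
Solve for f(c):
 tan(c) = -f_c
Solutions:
 f(c) = C1 + log(cos(c))


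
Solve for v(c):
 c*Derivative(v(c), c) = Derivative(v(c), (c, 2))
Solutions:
 v(c) = C1 + C2*erfi(sqrt(2)*c/2)


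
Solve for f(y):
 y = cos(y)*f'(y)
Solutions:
 f(y) = C1 + Integral(y/cos(y), y)


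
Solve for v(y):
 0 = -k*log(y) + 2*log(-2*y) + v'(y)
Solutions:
 v(y) = C1 + y*(k - 2)*log(y) + y*(-k - 2*log(2) + 2 - 2*I*pi)


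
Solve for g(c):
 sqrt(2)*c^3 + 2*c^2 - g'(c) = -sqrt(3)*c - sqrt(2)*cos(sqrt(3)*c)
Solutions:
 g(c) = C1 + sqrt(2)*c^4/4 + 2*c^3/3 + sqrt(3)*c^2/2 + sqrt(6)*sin(sqrt(3)*c)/3


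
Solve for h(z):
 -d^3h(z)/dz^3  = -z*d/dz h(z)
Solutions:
 h(z) = C1 + Integral(C2*airyai(z) + C3*airybi(z), z)


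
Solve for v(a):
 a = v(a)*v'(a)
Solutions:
 v(a) = -sqrt(C1 + a^2)
 v(a) = sqrt(C1 + a^2)


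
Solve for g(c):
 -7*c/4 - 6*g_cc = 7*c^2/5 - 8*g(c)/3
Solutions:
 g(c) = C1*exp(-2*c/3) + C2*exp(2*c/3) + 21*c^2/40 + 21*c/32 + 189/80


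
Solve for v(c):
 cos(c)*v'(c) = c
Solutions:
 v(c) = C1 + Integral(c/cos(c), c)


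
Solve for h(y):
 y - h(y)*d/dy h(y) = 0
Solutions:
 h(y) = -sqrt(C1 + y^2)
 h(y) = sqrt(C1 + y^2)


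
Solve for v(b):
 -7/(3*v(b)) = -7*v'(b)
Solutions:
 v(b) = -sqrt(C1 + 6*b)/3
 v(b) = sqrt(C1 + 6*b)/3


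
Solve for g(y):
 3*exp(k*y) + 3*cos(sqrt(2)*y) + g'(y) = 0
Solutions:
 g(y) = C1 - 3*sqrt(2)*sin(sqrt(2)*y)/2 - 3*exp(k*y)/k


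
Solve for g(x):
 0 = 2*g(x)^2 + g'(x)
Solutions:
 g(x) = 1/(C1 + 2*x)


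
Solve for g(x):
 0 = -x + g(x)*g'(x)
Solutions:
 g(x) = -sqrt(C1 + x^2)
 g(x) = sqrt(C1 + x^2)


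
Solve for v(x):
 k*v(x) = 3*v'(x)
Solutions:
 v(x) = C1*exp(k*x/3)


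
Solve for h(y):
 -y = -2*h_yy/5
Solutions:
 h(y) = C1 + C2*y + 5*y^3/12


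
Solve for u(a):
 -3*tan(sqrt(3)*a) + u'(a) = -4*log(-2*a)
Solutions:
 u(a) = C1 - 4*a*log(-a) - 4*a*log(2) + 4*a - sqrt(3)*log(cos(sqrt(3)*a))


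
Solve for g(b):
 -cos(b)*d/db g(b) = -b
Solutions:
 g(b) = C1 + Integral(b/cos(b), b)


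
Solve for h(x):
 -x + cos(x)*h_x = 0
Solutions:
 h(x) = C1 + Integral(x/cos(x), x)


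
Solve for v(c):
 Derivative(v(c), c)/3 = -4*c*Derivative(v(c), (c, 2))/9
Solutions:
 v(c) = C1 + C2*c^(1/4)


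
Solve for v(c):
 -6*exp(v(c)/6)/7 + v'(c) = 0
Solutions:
 v(c) = 6*log(-1/(C1 + 6*c)) + 6*log(42)


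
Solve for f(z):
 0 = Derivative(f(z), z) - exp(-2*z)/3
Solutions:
 f(z) = C1 - exp(-2*z)/6


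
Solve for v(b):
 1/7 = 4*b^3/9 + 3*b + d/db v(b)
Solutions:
 v(b) = C1 - b^4/9 - 3*b^2/2 + b/7


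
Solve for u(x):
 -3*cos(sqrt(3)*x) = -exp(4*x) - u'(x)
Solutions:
 u(x) = C1 - exp(4*x)/4 + sqrt(3)*sin(sqrt(3)*x)


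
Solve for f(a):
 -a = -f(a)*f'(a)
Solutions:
 f(a) = -sqrt(C1 + a^2)
 f(a) = sqrt(C1 + a^2)


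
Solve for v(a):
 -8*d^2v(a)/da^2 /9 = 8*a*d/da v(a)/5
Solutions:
 v(a) = C1 + C2*erf(3*sqrt(10)*a/10)


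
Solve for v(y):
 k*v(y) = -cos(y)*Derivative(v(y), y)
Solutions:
 v(y) = C1*exp(k*(log(sin(y) - 1) - log(sin(y) + 1))/2)


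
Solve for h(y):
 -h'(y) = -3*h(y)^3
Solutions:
 h(y) = -sqrt(2)*sqrt(-1/(C1 + 3*y))/2
 h(y) = sqrt(2)*sqrt(-1/(C1 + 3*y))/2


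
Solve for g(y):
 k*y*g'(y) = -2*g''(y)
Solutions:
 g(y) = Piecewise((-sqrt(pi)*C1*erf(sqrt(k)*y/2)/sqrt(k) - C2, (k > 0) | (k < 0)), (-C1*y - C2, True))


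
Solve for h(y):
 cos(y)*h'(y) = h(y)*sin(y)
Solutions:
 h(y) = C1/cos(y)


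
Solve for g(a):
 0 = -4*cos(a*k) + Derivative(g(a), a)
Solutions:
 g(a) = C1 + 4*sin(a*k)/k


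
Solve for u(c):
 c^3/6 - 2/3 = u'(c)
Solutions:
 u(c) = C1 + c^4/24 - 2*c/3


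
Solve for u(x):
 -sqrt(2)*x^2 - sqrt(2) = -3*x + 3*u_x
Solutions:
 u(x) = C1 - sqrt(2)*x^3/9 + x^2/2 - sqrt(2)*x/3


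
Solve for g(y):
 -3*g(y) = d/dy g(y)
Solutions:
 g(y) = C1*exp(-3*y)


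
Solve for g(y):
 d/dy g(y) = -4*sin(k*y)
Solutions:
 g(y) = C1 + 4*cos(k*y)/k


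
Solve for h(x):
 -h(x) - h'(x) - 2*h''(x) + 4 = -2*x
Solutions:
 h(x) = 2*x + (C1*sin(sqrt(7)*x/4) + C2*cos(sqrt(7)*x/4))*exp(-x/4) + 2


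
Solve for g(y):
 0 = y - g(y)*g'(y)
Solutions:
 g(y) = -sqrt(C1 + y^2)
 g(y) = sqrt(C1 + y^2)


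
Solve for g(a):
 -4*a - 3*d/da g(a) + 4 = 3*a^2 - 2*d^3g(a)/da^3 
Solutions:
 g(a) = C1 + C2*exp(-sqrt(6)*a/2) + C3*exp(sqrt(6)*a/2) - a^3/3 - 2*a^2/3


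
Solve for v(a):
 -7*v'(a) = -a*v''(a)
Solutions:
 v(a) = C1 + C2*a^8


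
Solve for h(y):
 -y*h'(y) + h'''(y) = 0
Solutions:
 h(y) = C1 + Integral(C2*airyai(y) + C3*airybi(y), y)


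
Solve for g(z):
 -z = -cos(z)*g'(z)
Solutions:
 g(z) = C1 + Integral(z/cos(z), z)


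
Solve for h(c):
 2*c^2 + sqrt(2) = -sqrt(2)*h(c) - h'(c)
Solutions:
 h(c) = C1*exp(-sqrt(2)*c) - sqrt(2)*c^2 + 2*c - sqrt(2) - 1


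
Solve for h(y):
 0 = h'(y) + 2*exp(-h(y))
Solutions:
 h(y) = log(C1 - 2*y)


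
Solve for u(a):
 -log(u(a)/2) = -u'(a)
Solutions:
 Integral(1/(-log(_y) + log(2)), (_y, u(a))) = C1 - a


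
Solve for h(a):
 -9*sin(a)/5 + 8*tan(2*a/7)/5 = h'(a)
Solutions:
 h(a) = C1 - 28*log(cos(2*a/7))/5 + 9*cos(a)/5


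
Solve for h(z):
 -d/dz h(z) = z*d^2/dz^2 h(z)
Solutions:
 h(z) = C1 + C2*log(z)


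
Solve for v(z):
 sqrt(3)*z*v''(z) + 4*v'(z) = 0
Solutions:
 v(z) = C1 + C2*z^(1 - 4*sqrt(3)/3)


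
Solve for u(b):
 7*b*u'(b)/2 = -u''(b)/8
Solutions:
 u(b) = C1 + C2*erf(sqrt(14)*b)


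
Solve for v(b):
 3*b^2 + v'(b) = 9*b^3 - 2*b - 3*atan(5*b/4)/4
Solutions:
 v(b) = C1 + 9*b^4/4 - b^3 - b^2 - 3*b*atan(5*b/4)/4 + 3*log(25*b^2 + 16)/10


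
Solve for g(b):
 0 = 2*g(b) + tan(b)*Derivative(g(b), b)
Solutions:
 g(b) = C1/sin(b)^2


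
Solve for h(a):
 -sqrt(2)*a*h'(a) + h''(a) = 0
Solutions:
 h(a) = C1 + C2*erfi(2^(3/4)*a/2)


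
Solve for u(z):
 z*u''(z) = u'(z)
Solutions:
 u(z) = C1 + C2*z^2


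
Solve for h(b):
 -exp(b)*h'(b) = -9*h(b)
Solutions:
 h(b) = C1*exp(-9*exp(-b))


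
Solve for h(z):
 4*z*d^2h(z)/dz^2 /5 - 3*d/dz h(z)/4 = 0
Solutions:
 h(z) = C1 + C2*z^(31/16)


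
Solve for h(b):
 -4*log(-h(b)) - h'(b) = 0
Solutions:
 -li(-h(b)) = C1 - 4*b


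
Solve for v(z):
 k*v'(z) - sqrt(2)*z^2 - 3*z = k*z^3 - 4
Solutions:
 v(z) = C1 + z^4/4 + sqrt(2)*z^3/(3*k) + 3*z^2/(2*k) - 4*z/k


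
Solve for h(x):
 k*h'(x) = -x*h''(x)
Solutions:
 h(x) = C1 + x^(1 - re(k))*(C2*sin(log(x)*Abs(im(k))) + C3*cos(log(x)*im(k)))


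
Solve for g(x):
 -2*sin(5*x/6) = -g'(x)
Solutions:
 g(x) = C1 - 12*cos(5*x/6)/5


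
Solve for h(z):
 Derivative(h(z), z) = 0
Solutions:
 h(z) = C1


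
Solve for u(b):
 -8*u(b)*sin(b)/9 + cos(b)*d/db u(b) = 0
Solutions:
 u(b) = C1/cos(b)^(8/9)


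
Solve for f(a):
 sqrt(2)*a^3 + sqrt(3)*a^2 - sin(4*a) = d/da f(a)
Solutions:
 f(a) = C1 + sqrt(2)*a^4/4 + sqrt(3)*a^3/3 + cos(4*a)/4


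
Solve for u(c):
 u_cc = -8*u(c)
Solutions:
 u(c) = C1*sin(2*sqrt(2)*c) + C2*cos(2*sqrt(2)*c)


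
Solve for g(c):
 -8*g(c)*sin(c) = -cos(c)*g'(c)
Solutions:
 g(c) = C1/cos(c)^8


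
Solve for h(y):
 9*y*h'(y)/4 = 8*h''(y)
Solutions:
 h(y) = C1 + C2*erfi(3*y/8)


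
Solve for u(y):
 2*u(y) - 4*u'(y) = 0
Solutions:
 u(y) = C1*exp(y/2)


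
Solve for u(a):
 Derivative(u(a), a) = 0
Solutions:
 u(a) = C1


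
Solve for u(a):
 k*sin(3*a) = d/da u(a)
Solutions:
 u(a) = C1 - k*cos(3*a)/3


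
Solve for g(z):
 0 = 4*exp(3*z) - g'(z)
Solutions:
 g(z) = C1 + 4*exp(3*z)/3


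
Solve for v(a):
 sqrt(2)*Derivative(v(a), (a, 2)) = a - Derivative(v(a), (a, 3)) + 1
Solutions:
 v(a) = C1 + C2*a + C3*exp(-sqrt(2)*a) + sqrt(2)*a^3/12 + a^2*(-1 + sqrt(2))/4


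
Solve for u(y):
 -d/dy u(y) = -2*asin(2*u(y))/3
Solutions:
 Integral(1/asin(2*_y), (_y, u(y))) = C1 + 2*y/3


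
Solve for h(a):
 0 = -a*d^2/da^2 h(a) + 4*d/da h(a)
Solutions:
 h(a) = C1 + C2*a^5


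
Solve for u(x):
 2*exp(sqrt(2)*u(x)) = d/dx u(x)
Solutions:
 u(x) = sqrt(2)*(2*log(-1/(C1 + 2*x)) - log(2))/4


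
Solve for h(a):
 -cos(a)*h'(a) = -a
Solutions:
 h(a) = C1 + Integral(a/cos(a), a)


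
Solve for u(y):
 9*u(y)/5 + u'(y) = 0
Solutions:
 u(y) = C1*exp(-9*y/5)


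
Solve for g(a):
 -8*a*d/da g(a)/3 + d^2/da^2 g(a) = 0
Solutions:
 g(a) = C1 + C2*erfi(2*sqrt(3)*a/3)


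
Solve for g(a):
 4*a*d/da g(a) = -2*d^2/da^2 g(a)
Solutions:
 g(a) = C1 + C2*erf(a)


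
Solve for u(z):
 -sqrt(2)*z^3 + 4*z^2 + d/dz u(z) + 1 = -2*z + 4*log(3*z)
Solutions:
 u(z) = C1 + sqrt(2)*z^4/4 - 4*z^3/3 - z^2 + 4*z*log(z) - 5*z + z*log(81)


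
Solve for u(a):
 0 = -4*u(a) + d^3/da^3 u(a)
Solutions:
 u(a) = C3*exp(2^(2/3)*a) + (C1*sin(2^(2/3)*sqrt(3)*a/2) + C2*cos(2^(2/3)*sqrt(3)*a/2))*exp(-2^(2/3)*a/2)


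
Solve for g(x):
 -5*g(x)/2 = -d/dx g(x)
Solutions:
 g(x) = C1*exp(5*x/2)


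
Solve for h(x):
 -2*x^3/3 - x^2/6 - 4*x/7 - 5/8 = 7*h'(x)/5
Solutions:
 h(x) = C1 - 5*x^4/42 - 5*x^3/126 - 10*x^2/49 - 25*x/56


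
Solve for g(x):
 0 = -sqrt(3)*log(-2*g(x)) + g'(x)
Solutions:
 -sqrt(3)*Integral(1/(log(-_y) + log(2)), (_y, g(x)))/3 = C1 - x


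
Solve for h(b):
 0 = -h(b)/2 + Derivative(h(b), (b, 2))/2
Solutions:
 h(b) = C1*exp(-b) + C2*exp(b)


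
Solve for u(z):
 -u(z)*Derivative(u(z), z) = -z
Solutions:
 u(z) = -sqrt(C1 + z^2)
 u(z) = sqrt(C1 + z^2)


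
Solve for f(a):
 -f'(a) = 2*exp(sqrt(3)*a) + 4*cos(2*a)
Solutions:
 f(a) = C1 - 2*sqrt(3)*exp(sqrt(3)*a)/3 - 2*sin(2*a)


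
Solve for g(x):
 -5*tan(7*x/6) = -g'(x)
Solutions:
 g(x) = C1 - 30*log(cos(7*x/6))/7


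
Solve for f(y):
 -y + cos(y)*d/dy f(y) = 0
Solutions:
 f(y) = C1 + Integral(y/cos(y), y)


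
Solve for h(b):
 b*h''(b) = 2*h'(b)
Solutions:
 h(b) = C1 + C2*b^3


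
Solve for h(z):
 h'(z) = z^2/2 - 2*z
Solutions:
 h(z) = C1 + z^3/6 - z^2


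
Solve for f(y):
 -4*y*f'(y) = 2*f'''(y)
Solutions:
 f(y) = C1 + Integral(C2*airyai(-2^(1/3)*y) + C3*airybi(-2^(1/3)*y), y)


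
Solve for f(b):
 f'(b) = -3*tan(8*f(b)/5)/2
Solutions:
 f(b) = -5*asin(C1*exp(-12*b/5))/8 + 5*pi/8
 f(b) = 5*asin(C1*exp(-12*b/5))/8


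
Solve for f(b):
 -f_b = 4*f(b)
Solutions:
 f(b) = C1*exp(-4*b)


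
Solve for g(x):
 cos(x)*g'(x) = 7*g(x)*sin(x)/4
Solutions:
 g(x) = C1/cos(x)^(7/4)


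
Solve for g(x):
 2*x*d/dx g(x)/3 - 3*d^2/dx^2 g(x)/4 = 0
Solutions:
 g(x) = C1 + C2*erfi(2*x/3)


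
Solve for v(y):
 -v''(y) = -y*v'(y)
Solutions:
 v(y) = C1 + C2*erfi(sqrt(2)*y/2)


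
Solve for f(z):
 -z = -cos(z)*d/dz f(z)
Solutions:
 f(z) = C1 + Integral(z/cos(z), z)


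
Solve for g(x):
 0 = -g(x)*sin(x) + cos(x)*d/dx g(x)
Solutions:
 g(x) = C1/cos(x)
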